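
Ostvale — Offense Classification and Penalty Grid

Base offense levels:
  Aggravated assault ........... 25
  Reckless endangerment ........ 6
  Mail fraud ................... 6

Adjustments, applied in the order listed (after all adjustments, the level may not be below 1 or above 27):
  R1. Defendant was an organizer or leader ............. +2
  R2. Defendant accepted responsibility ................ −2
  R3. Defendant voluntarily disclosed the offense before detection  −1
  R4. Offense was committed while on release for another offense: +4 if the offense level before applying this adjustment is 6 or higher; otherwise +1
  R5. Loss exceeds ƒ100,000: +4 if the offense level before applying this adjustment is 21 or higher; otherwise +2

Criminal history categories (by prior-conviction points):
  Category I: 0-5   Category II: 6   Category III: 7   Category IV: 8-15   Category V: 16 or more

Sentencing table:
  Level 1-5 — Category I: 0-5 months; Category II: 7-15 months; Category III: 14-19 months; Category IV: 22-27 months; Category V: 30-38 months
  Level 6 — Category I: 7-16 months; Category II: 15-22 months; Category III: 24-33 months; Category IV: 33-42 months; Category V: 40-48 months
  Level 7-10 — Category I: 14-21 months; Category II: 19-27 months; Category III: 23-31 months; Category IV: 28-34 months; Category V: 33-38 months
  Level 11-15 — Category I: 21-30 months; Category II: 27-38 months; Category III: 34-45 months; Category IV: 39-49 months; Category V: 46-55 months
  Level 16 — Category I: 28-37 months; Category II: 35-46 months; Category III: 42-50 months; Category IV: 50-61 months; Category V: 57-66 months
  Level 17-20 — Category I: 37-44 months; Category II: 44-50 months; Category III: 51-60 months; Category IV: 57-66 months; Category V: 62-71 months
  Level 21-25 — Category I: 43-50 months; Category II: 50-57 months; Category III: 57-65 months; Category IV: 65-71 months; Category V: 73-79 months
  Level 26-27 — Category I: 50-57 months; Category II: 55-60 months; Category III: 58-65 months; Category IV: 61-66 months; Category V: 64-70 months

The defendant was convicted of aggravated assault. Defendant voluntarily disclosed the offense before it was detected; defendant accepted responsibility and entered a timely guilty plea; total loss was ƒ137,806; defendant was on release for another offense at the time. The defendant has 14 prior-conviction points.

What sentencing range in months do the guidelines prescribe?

61-66 months

Base offense level for aggravated assault: 25.
R2 applies: 25 − 2 = 23.
R3 applies: 23 − 1 = 22.
R4 applies (level before this adjustment is 22 ≥ 6, so +4): 22 + 4 = 26.
R5 applies (level before this adjustment is 26 ≥ 21, so +4): 26 + 4 = 30.
Level 30 exceeds the maximum of 27; capped at 27.
Final offense level: 27.
Criminal history: 14 prior points → Category IV (8-15).
Level 27 falls in the 26-27 band.
Grid: Level 26-27 × Category IV = 61-66 months.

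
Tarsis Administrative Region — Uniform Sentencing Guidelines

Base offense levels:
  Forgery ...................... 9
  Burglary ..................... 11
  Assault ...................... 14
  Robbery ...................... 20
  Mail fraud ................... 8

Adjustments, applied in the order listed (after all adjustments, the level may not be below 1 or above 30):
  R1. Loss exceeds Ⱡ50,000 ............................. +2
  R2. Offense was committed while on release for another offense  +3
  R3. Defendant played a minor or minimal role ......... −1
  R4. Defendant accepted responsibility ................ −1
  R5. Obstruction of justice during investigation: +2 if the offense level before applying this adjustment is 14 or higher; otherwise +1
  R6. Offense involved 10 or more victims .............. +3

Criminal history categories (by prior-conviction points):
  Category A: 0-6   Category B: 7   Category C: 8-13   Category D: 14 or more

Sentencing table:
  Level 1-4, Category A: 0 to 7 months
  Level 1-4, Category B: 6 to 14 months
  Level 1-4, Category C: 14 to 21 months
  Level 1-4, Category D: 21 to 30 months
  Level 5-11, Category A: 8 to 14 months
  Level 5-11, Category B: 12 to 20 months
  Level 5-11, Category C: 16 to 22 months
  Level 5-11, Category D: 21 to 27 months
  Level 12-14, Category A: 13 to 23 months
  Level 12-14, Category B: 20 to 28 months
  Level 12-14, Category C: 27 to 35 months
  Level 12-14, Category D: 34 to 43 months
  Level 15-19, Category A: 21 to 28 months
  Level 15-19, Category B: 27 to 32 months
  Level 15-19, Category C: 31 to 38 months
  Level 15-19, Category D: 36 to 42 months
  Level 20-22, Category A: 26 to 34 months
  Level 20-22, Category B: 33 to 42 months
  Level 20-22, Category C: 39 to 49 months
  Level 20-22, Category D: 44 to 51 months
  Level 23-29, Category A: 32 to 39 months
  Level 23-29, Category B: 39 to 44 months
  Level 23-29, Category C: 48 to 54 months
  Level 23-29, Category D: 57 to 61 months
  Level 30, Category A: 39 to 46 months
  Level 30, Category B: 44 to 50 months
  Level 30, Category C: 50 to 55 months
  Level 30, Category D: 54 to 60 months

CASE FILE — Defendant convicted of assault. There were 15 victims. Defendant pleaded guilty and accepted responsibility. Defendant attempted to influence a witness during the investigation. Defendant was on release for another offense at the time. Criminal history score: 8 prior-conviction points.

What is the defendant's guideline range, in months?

Base offense level for assault: 14.
R1 does not apply.
R2 applies: 14 + 3 = 17.
R3 does not apply.
R4 applies: 17 − 1 = 16.
R5 applies (level before this adjustment is 16 ≥ 14, so +2): 16 + 2 = 18.
R6 applies: 18 + 3 = 21.
Final offense level: 21.
Criminal history: 8 prior points → Category C (8-13).
Level 21 falls in the 20-22 band.
Grid: Level 20-22 × Category C = 39-49 months.

39-49 months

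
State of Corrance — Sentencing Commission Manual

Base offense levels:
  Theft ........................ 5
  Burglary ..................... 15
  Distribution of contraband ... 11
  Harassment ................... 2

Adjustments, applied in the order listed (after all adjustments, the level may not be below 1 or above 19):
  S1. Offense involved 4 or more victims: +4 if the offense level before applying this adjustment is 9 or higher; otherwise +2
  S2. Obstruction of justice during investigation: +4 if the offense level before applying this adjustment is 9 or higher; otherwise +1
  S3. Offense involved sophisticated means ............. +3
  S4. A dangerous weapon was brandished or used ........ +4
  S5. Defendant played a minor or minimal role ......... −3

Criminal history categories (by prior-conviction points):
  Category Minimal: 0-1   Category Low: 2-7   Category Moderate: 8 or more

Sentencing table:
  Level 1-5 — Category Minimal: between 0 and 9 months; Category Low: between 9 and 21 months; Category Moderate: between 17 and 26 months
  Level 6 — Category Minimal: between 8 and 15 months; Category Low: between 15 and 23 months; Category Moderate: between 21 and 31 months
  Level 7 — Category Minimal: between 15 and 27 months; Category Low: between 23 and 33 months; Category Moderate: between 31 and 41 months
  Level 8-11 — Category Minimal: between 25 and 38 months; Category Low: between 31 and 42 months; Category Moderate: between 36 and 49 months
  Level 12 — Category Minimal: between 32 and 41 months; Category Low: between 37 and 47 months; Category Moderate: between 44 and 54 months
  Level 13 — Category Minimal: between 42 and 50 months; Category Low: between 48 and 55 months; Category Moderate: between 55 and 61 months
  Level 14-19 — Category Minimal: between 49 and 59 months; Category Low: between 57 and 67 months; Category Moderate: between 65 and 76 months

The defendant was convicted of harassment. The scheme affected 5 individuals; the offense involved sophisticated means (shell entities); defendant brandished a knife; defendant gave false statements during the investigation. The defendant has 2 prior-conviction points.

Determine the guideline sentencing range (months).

37-47 months

Base offense level for harassment: 2.
S1 applies (level before this adjustment is 2 < 9, so +2): 2 + 2 = 4.
S2 applies (level before this adjustment is 4 < 9, so +1): 4 + 1 = 5.
S3 applies: 5 + 3 = 8.
S4 applies: 8 + 4 = 12.
Final offense level: 12.
Criminal history: 2 prior points → Category Low (2-7).
Level 12 falls in the 12 band.
Grid: Level 12 × Category Low = 37-47 months.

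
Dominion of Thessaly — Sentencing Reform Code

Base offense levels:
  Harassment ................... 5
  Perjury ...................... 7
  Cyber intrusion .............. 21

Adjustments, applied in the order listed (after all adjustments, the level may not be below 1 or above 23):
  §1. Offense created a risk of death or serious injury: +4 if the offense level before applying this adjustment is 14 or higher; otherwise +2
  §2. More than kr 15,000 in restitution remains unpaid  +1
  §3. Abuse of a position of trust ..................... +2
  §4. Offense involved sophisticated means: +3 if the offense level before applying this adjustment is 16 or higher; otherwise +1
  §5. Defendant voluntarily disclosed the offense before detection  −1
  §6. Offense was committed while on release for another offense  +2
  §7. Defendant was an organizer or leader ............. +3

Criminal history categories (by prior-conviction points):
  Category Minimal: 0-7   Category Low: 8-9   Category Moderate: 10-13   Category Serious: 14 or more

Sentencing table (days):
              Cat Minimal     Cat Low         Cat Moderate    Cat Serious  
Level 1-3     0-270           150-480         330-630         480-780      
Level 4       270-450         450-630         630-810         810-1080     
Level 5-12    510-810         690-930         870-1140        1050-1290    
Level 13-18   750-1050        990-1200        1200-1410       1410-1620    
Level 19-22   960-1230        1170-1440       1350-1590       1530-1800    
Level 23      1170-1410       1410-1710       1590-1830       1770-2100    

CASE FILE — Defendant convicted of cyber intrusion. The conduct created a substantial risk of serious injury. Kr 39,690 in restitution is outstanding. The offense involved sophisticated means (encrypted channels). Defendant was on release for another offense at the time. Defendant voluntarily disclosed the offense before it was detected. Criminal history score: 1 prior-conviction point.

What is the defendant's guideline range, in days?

Base offense level for cyber intrusion: 21.
§1 applies (level before this adjustment is 21 ≥ 14, so +4): 21 + 4 = 25.
§2 applies: 25 + 1 = 26.
§4 applies (level before this adjustment is 26 ≥ 16, so +3): 26 + 3 = 29.
§5 applies: 29 − 1 = 28.
§6 applies: 28 + 2 = 30.
§7 does not apply.
Level 30 exceeds the maximum of 23; capped at 23.
Final offense level: 23.
Criminal history: 1 prior point → Category Minimal (0-7).
Level 23 falls in the 23 band.
Grid: Level 23 × Category Minimal = 1170-1410 days.

1170-1410 days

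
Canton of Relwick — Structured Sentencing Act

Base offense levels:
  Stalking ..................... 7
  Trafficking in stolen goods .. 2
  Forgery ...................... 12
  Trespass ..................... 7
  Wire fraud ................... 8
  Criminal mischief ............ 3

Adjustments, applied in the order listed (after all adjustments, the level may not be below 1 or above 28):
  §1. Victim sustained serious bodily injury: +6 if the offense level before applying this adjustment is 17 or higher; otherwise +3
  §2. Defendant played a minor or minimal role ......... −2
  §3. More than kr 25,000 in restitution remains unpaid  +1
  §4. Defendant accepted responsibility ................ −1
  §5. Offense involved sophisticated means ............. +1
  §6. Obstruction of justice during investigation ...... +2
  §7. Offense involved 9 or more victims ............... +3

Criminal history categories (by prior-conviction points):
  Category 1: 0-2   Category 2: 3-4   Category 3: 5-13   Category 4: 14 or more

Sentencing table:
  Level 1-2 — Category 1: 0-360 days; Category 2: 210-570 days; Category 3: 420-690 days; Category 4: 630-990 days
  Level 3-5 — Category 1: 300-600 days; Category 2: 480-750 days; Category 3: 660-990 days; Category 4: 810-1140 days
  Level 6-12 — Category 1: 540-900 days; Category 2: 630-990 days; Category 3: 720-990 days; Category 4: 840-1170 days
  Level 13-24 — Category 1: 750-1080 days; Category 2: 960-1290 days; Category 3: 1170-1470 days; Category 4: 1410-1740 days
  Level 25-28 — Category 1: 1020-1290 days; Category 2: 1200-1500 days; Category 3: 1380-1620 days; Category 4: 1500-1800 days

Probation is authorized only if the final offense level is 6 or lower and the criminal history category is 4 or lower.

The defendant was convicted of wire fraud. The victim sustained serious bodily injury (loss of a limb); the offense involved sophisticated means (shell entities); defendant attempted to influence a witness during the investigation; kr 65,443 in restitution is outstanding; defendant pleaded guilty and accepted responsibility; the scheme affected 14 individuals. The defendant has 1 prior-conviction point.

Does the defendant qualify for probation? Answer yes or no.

Base offense level for wire fraud: 8.
§1 applies (level before this adjustment is 8 < 17, so +3): 8 + 3 = 11.
§3 applies: 11 + 1 = 12.
§4 applies: 12 − 1 = 11.
§5 applies: 11 + 1 = 12.
§6 applies: 12 + 2 = 14.
§7 applies: 14 + 3 = 17.
Final offense level: 17.
Criminal history: 1 prior point → Category 1 (0-2).
Level 17 falls in the 13-24 band.
Grid: Level 13-24 × Category 1 = 750-1080 days.
Probation check: level 17 > 6 and category 1 ≤ 4 → not eligible.

No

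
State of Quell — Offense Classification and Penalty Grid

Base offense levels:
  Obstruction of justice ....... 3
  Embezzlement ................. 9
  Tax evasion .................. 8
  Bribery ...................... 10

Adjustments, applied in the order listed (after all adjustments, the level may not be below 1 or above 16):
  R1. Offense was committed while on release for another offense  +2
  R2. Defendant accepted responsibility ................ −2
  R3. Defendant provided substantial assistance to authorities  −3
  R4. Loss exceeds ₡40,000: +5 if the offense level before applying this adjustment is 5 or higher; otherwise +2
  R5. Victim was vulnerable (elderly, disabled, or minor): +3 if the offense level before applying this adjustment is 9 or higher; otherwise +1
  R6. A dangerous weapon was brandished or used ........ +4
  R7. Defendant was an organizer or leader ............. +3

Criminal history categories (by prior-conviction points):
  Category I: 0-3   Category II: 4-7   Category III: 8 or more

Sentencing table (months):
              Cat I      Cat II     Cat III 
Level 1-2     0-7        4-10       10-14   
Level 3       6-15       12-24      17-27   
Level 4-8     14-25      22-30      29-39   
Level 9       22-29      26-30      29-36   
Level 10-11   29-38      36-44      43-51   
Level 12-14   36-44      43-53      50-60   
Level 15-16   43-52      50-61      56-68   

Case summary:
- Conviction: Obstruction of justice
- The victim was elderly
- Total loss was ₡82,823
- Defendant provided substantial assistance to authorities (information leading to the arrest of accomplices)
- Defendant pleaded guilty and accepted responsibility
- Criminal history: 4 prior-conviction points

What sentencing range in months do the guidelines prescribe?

4-10 months

Base offense level for obstruction of justice: 3.
R2 applies: 3 − 2 = 1.
R3 applies: 1 − 3 = -2.
R4 applies (level before this adjustment is -2 < 5, so +2): -2 + 2 = 0.
R5 applies (level before this adjustment is 0 < 9, so +1): 0 + 1 = 1.
R6 does not apply.
R7 does not apply.
Final offense level: 1.
Criminal history: 4 prior points → Category II (4-7).
Level 1 falls in the 1-2 band.
Grid: Level 1-2 × Category II = 4-10 months.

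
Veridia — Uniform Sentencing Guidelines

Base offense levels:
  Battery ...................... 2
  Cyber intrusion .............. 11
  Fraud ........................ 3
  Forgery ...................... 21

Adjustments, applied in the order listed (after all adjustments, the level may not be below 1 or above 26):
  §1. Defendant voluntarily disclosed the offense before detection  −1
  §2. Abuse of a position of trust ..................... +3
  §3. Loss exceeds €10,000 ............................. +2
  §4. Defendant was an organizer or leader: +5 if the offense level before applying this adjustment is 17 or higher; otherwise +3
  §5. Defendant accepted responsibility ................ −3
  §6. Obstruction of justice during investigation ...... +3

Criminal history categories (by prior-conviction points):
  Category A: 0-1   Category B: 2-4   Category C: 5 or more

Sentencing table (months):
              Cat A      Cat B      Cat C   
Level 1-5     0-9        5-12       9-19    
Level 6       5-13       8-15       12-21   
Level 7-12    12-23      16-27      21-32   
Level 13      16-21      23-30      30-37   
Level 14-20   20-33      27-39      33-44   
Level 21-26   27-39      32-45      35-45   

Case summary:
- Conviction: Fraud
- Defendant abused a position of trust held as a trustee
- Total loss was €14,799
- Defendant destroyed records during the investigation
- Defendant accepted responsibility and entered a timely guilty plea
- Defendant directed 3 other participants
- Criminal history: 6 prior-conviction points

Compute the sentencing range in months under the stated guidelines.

21-32 months

Base offense level for fraud: 3.
§1 does not apply.
§2 applies: 3 + 3 = 6.
§3 applies: 6 + 2 = 8.
§4 applies (level before this adjustment is 8 < 17, so +3): 8 + 3 = 11.
§5 applies: 11 − 3 = 8.
§6 applies: 8 + 3 = 11.
Final offense level: 11.
Criminal history: 6 prior points → Category C (5+).
Level 11 falls in the 7-12 band.
Grid: Level 7-12 × Category C = 21-32 months.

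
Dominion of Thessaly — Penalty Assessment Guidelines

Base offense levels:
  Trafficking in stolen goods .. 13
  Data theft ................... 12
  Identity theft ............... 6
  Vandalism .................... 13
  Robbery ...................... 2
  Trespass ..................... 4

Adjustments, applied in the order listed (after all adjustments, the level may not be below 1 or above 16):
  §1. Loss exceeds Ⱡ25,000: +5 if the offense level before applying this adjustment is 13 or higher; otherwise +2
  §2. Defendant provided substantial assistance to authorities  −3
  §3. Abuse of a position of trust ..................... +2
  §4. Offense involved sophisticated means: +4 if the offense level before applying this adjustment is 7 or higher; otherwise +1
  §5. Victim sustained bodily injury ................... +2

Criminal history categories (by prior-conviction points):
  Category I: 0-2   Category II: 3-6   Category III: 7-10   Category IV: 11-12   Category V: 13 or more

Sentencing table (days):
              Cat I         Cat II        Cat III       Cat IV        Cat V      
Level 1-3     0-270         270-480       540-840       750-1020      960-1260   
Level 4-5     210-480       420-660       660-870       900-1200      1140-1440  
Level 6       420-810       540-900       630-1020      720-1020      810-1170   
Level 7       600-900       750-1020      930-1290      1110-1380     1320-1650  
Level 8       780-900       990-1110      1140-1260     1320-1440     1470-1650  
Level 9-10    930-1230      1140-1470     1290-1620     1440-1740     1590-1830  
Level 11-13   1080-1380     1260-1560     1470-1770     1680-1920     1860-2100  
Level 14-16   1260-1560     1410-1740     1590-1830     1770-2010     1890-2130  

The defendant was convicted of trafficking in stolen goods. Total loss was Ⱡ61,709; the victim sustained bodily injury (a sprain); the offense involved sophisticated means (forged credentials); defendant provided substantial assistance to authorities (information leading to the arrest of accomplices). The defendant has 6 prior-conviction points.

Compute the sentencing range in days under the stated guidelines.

1410-1740 days

Base offense level for trafficking in stolen goods: 13.
§1 applies (level before this adjustment is 13 ≥ 13, so +5): 13 + 5 = 18.
§2 applies: 18 − 3 = 15.
§4 applies (level before this adjustment is 15 ≥ 7, so +4): 15 + 4 = 19.
§5 applies: 19 + 2 = 21.
Level 21 exceeds the maximum of 16; capped at 16.
Final offense level: 16.
Criminal history: 6 prior points → Category II (3-6).
Level 16 falls in the 14-16 band.
Grid: Level 14-16 × Category II = 1410-1740 days.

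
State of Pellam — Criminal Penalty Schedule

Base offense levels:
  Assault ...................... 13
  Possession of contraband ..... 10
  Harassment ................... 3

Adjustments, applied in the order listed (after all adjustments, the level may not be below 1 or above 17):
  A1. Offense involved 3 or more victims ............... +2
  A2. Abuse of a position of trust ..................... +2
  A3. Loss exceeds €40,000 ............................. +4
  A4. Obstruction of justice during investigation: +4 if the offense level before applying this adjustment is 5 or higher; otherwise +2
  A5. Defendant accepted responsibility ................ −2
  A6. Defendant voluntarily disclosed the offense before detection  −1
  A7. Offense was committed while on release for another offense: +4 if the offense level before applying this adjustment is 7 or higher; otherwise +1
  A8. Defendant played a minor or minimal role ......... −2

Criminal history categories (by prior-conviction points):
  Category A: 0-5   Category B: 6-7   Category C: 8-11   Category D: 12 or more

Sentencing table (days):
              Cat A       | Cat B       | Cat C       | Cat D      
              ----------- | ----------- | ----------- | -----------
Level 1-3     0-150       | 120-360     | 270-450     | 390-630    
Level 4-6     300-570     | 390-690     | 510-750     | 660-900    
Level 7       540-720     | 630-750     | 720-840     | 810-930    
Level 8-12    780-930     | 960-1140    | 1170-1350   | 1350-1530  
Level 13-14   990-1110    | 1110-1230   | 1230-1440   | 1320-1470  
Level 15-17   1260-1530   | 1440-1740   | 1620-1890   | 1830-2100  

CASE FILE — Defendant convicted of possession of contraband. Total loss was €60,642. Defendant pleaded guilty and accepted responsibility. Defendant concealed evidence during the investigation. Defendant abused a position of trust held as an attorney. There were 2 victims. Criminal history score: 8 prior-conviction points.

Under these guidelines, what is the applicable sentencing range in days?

1620-1890 days

Base offense level for possession of contraband: 10.
A1 does not apply.
A2 applies: 10 + 2 = 12.
A3 applies: 12 + 4 = 16.
A4 applies (level before this adjustment is 16 ≥ 5, so +4): 16 + 4 = 20.
A5 applies: 20 − 2 = 18.
A6 does not apply.
A8 does not apply.
Level 18 exceeds the maximum of 17; capped at 17.
Final offense level: 17.
Criminal history: 8 prior points → Category C (8-11).
Level 17 falls in the 15-17 band.
Grid: Level 15-17 × Category C = 1620-1890 days.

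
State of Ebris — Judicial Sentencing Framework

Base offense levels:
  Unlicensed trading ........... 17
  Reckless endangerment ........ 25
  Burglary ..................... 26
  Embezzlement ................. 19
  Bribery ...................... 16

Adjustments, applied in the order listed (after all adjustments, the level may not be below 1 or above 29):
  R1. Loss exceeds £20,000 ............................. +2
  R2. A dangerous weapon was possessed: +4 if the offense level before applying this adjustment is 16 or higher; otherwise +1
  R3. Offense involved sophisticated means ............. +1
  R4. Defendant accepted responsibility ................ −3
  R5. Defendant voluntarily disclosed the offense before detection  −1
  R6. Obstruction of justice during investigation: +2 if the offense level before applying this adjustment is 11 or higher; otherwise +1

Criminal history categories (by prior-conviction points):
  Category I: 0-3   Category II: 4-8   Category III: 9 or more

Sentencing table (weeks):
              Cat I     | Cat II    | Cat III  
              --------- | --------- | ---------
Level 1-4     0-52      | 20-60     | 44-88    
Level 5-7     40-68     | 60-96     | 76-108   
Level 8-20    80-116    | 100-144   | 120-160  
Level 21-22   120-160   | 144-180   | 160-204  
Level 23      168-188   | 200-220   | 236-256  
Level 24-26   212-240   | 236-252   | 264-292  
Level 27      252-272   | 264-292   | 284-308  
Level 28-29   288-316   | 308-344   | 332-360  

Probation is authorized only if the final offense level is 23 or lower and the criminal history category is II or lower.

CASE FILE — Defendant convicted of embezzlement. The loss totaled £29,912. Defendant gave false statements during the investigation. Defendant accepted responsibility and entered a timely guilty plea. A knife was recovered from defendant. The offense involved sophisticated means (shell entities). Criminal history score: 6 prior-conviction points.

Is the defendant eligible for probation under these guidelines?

Base offense level for embezzlement: 19.
R1 applies: 19 + 2 = 21.
R2 applies (level before this adjustment is 21 ≥ 16, so +4): 21 + 4 = 25.
R3 applies: 25 + 1 = 26.
R4 applies: 26 − 3 = 23.
R5 does not apply.
R6 applies (level before this adjustment is 23 ≥ 11, so +2): 23 + 2 = 25.
Final offense level: 25.
Criminal history: 6 prior points → Category II (4-8).
Level 25 falls in the 24-26 band.
Grid: Level 24-26 × Category II = 236-252 weeks.
Probation check: level 25 > 23 and category II ≤ II → not eligible.

No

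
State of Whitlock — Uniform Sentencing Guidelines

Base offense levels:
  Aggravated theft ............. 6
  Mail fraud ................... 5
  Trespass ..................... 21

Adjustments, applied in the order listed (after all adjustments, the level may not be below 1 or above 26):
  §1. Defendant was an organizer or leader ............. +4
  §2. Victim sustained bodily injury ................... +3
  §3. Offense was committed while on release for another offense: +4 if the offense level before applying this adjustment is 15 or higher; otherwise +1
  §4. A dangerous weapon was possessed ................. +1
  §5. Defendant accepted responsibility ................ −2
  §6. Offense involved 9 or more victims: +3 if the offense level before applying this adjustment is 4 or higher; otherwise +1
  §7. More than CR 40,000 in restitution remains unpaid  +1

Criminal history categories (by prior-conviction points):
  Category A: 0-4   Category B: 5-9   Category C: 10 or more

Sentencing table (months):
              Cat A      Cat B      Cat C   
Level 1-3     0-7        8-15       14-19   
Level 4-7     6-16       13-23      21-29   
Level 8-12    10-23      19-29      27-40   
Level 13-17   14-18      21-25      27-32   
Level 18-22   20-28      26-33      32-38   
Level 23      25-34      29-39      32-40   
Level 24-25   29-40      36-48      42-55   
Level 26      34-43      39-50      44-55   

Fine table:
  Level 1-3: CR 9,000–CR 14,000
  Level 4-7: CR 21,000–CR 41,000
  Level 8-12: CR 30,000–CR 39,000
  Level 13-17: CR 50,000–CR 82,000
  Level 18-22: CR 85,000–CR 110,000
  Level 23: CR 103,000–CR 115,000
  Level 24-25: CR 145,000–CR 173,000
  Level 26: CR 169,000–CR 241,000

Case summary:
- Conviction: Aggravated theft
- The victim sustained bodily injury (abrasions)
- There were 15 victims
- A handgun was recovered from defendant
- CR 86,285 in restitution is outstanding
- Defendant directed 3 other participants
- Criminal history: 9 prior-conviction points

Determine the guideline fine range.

CR 85,000–CR 110,000

Base offense level for aggravated theft: 6.
§1 applies: 6 + 4 = 10.
§2 applies: 10 + 3 = 13.
§3 does not apply.
§4 applies: 13 + 1 = 14.
§6 applies (level before this adjustment is 14 ≥ 4, so +3): 14 + 3 = 17.
§7 applies: 17 + 1 = 18.
Final offense level: 18.
Level 18 falls in the 18-22 band.
Fine table: Level 18-22 → CR 85,000–CR 110,000.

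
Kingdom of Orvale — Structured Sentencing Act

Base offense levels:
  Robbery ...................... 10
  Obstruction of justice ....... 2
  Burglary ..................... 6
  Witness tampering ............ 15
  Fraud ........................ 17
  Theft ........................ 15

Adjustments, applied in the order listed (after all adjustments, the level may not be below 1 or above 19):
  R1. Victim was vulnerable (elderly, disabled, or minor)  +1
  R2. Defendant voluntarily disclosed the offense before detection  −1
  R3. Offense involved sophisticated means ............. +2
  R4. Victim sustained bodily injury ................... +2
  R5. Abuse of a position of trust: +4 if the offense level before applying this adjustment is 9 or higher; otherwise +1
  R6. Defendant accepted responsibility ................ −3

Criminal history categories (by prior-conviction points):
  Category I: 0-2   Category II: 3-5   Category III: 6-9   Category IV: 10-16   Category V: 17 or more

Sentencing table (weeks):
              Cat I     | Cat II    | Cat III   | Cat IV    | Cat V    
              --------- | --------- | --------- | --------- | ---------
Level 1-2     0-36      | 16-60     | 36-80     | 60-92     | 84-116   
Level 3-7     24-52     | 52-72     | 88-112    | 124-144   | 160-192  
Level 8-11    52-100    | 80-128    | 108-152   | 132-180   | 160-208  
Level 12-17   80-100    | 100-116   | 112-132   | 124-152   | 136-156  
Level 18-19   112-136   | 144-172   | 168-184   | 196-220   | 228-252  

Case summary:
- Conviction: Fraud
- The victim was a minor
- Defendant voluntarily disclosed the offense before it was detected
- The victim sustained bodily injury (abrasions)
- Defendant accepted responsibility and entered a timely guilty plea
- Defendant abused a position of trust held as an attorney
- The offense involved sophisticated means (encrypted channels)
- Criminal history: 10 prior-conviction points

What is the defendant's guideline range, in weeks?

196-220 weeks

Base offense level for fraud: 17.
R1 applies: 17 + 1 = 18.
R2 applies: 18 − 1 = 17.
R3 applies: 17 + 2 = 19.
R4 applies: 19 + 2 = 21.
R5 applies (level before this adjustment is 21 ≥ 9, so +4): 21 + 4 = 25.
R6 applies: 25 − 3 = 22.
Level 22 exceeds the maximum of 19; capped at 19.
Final offense level: 19.
Criminal history: 10 prior points → Category IV (10-16).
Level 19 falls in the 18-19 band.
Grid: Level 18-19 × Category IV = 196-220 weeks.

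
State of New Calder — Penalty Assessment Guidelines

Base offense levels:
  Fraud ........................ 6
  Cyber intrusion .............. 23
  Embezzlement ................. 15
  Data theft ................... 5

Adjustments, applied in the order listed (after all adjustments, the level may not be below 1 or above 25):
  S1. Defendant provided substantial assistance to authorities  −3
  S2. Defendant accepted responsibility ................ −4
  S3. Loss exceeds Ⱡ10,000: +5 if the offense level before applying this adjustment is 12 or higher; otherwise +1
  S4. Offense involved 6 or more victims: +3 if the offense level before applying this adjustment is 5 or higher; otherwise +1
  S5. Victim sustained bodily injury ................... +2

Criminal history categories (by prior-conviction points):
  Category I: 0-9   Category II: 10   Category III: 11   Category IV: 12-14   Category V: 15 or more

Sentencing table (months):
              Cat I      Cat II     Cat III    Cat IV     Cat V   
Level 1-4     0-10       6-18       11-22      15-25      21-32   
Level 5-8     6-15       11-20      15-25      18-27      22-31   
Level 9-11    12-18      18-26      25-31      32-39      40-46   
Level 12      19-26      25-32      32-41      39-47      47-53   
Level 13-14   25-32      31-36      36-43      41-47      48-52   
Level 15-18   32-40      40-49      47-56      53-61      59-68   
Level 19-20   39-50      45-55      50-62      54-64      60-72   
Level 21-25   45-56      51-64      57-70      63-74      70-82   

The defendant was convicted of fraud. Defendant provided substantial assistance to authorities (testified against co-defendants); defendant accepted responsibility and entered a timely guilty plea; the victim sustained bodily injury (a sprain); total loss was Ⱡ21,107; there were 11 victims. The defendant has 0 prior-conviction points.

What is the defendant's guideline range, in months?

0-10 months

Base offense level for fraud: 6.
S1 applies: 6 − 3 = 3.
S2 applies: 3 − 4 = -1.
S3 applies (level before this adjustment is -1 < 12, so +1): -1 + 1 = 0.
S4 applies (level before this adjustment is 0 < 5, so +1): 0 + 1 = 1.
S5 applies: 1 + 2 = 3.
Final offense level: 3.
Criminal history: 0 prior points → Category I (0-9).
Level 3 falls in the 1-4 band.
Grid: Level 1-4 × Category I = 0-10 months.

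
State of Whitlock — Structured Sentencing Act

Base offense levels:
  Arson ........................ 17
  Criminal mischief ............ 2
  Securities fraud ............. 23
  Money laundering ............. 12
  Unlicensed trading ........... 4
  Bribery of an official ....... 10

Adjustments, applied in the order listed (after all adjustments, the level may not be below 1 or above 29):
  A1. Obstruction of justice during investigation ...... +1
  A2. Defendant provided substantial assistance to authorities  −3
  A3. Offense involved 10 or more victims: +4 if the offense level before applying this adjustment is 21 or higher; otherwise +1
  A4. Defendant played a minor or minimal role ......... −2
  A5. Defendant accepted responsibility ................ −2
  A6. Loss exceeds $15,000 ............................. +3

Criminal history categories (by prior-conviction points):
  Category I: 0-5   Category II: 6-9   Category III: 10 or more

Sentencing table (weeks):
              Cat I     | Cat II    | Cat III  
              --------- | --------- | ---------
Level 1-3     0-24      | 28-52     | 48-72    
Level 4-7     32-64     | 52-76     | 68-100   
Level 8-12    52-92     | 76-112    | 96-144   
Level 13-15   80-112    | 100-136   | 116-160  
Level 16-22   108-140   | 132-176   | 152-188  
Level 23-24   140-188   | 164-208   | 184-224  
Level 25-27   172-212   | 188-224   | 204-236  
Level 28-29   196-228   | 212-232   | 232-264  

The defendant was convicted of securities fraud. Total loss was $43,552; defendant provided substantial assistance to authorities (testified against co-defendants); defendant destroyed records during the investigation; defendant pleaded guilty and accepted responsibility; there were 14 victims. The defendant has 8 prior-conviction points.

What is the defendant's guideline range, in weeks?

Base offense level for securities fraud: 23.
A1 applies: 23 + 1 = 24.
A2 applies: 24 − 3 = 21.
A3 applies (level before this adjustment is 21 ≥ 21, so +4): 21 + 4 = 25.
A5 applies: 25 − 2 = 23.
A6 applies: 23 + 3 = 26.
Final offense level: 26.
Criminal history: 8 prior points → Category II (6-9).
Level 26 falls in the 25-27 band.
Grid: Level 25-27 × Category II = 188-224 weeks.

188-224 weeks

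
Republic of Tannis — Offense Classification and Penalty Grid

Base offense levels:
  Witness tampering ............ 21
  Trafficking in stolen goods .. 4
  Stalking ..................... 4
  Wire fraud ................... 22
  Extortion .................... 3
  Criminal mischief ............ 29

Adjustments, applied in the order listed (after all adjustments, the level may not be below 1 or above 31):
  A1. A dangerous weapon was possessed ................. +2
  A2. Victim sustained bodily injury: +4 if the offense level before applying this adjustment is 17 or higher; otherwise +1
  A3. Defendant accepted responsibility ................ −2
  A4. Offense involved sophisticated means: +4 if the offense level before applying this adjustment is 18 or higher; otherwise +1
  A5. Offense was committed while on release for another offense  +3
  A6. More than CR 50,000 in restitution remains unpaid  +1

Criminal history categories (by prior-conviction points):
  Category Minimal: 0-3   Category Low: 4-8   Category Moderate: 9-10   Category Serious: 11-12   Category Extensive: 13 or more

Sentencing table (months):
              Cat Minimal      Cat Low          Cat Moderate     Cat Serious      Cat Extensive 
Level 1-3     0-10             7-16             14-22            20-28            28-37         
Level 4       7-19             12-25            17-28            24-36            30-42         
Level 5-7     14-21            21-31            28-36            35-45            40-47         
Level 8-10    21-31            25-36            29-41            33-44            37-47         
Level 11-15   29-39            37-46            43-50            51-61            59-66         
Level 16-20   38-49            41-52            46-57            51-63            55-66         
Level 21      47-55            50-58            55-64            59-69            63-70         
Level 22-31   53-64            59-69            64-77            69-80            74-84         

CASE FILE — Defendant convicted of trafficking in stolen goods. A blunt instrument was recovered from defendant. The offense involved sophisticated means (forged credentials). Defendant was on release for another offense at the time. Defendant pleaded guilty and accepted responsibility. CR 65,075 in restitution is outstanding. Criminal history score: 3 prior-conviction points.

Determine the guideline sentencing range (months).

21-31 months

Base offense level for trafficking in stolen goods: 4.
A1 applies: 4 + 2 = 6.
A3 applies: 6 − 2 = 4.
A4 applies (level before this adjustment is 4 < 18, so +1): 4 + 1 = 5.
A5 applies: 5 + 3 = 8.
A6 applies: 8 + 1 = 9.
Final offense level: 9.
Criminal history: 3 prior points → Category Minimal (0-3).
Level 9 falls in the 8-10 band.
Grid: Level 8-10 × Category Minimal = 21-31 months.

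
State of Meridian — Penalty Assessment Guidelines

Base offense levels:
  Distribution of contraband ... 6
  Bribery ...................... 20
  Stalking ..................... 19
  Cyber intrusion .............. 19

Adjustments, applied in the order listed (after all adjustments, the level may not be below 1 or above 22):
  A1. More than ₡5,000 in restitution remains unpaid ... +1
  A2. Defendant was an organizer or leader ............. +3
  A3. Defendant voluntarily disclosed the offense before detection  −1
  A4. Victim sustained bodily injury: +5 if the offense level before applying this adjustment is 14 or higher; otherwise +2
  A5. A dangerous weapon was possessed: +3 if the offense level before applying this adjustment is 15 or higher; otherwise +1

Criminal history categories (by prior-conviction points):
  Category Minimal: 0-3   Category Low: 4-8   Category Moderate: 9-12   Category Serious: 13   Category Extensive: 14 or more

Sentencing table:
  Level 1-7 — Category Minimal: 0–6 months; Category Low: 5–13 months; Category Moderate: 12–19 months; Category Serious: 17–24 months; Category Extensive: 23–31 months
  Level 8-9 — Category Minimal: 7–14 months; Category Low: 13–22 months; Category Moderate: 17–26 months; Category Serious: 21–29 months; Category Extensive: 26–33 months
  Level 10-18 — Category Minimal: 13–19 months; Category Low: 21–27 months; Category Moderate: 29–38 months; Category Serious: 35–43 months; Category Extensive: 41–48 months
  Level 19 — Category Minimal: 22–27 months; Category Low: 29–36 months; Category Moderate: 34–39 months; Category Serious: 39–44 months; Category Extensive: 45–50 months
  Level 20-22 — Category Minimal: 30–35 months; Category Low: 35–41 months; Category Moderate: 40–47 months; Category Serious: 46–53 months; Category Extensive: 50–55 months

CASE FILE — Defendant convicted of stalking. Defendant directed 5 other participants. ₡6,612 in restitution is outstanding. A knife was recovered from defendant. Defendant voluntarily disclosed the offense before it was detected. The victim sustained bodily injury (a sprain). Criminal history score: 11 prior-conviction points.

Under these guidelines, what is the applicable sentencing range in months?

40-47 months

Base offense level for stalking: 19.
A1 applies: 19 + 1 = 20.
A2 applies: 20 + 3 = 23.
A3 applies: 23 − 1 = 22.
A4 applies (level before this adjustment is 22 ≥ 14, so +5): 22 + 5 = 27.
A5 applies (level before this adjustment is 27 ≥ 15, so +3): 27 + 3 = 30.
Level 30 exceeds the maximum of 22; capped at 22.
Final offense level: 22.
Criminal history: 11 prior points → Category Moderate (9-12).
Level 22 falls in the 20-22 band.
Grid: Level 20-22 × Category Moderate = 40-47 months.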